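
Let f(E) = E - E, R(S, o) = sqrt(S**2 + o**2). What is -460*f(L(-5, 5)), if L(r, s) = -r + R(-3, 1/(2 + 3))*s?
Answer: 0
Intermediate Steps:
L(r, s) = -r + s*sqrt(226)/5 (L(r, s) = -r + sqrt((-3)**2 + (1/(2 + 3))**2)*s = -r + sqrt(9 + (1/5)**2)*s = -r + sqrt(9 + 1/25)*s = -r + sqrt(226/25)*s = -r + (sqrt(226)/5)*s = -r + s*sqrt(226)/5)
f(E) = 0
-460*f(L(-5, 5)) = -460*0 = 0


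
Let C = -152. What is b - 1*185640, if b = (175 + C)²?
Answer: -185111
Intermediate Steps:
b = 529 (b = (175 - 152)² = 23² = 529)
b - 1*185640 = 529 - 1*185640 = 529 - 185640 = -185111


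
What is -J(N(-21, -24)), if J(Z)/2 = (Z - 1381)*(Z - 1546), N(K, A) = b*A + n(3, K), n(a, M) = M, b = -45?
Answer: -313628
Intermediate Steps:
N(K, A) = K - 45*A (N(K, A) = -45*A + K = K - 45*A)
J(Z) = 2*(-1546 + Z)*(-1381 + Z) (J(Z) = 2*((Z - 1381)*(Z - 1546)) = 2*((-1381 + Z)*(-1546 + Z)) = 2*((-1546 + Z)*(-1381 + Z)) = 2*(-1546 + Z)*(-1381 + Z))
-J(N(-21, -24)) = -(4270052 - 5854*(-21 - 45*(-24)) + 2*(-21 - 45*(-24))**2) = -(4270052 - 5854*(-21 + 1080) + 2*(-21 + 1080)**2) = -(4270052 - 5854*1059 + 2*1059**2) = -(4270052 - 6199386 + 2*1121481) = -(4270052 - 6199386 + 2242962) = -1*313628 = -313628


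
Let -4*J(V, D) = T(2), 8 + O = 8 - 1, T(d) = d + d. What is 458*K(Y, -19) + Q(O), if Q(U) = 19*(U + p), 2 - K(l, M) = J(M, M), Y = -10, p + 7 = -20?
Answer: 842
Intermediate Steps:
p = -27 (p = -7 - 20 = -27)
T(d) = 2*d
O = -1 (O = -8 + (8 - 1) = -8 + 7 = -1)
J(V, D) = -1 (J(V, D) = -2/2 = -1/4*4 = -1)
K(l, M) = 3 (K(l, M) = 2 - 1*(-1) = 2 + 1 = 3)
Q(U) = -513 + 19*U (Q(U) = 19*(U - 27) = 19*(-27 + U) = -513 + 19*U)
458*K(Y, -19) + Q(O) = 458*3 + (-513 + 19*(-1)) = 1374 + (-513 - 19) = 1374 - 532 = 842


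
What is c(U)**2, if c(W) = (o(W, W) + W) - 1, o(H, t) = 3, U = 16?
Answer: 324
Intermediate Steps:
c(W) = 2 + W (c(W) = (3 + W) - 1 = 2 + W)
c(U)**2 = (2 + 16)**2 = 18**2 = 324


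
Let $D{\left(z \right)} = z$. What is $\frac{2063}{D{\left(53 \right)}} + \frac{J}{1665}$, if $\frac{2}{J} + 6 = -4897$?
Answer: $\frac{16841290079}{432665235} \approx 38.924$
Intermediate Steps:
$J = - \frac{2}{4903}$ ($J = \frac{2}{-6 - 4897} = \frac{2}{-4903} = 2 \left(- \frac{1}{4903}\right) = - \frac{2}{4903} \approx -0.00040791$)
$\frac{2063}{D{\left(53 \right)}} + \frac{J}{1665} = \frac{2063}{53} - \frac{2}{4903 \cdot 1665} = 2063 \cdot \frac{1}{53} - \frac{2}{8163495} = \frac{2063}{53} - \frac{2}{8163495} = \frac{16841290079}{432665235}$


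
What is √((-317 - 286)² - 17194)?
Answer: √346415 ≈ 588.57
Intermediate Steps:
√((-317 - 286)² - 17194) = √((-603)² - 17194) = √(363609 - 17194) = √346415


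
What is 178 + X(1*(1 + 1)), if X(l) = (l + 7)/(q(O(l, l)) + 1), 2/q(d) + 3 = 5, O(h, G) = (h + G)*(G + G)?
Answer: 365/2 ≈ 182.50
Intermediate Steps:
O(h, G) = 2*G*(G + h) (O(h, G) = (G + h)*(2*G) = 2*G*(G + h))
q(d) = 1 (q(d) = 2/(-3 + 5) = 2/2 = 2*(1/2) = 1)
X(l) = 7/2 + l/2 (X(l) = (l + 7)/(1 + 1) = (7 + l)/2 = (7 + l)*(1/2) = 7/2 + l/2)
178 + X(1*(1 + 1)) = 178 + (7/2 + (1*(1 + 1))/2) = 178 + (7/2 + (1*2)/2) = 178 + (7/2 + (1/2)*2) = 178 + (7/2 + 1) = 178 + 9/2 = 365/2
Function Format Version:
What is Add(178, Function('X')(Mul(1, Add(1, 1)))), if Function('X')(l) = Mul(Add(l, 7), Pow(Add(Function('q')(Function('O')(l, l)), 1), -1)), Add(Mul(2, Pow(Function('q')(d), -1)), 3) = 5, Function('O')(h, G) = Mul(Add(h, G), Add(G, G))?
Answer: Rational(365, 2) ≈ 182.50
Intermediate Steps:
Function('O')(h, G) = Mul(2, G, Add(G, h)) (Function('O')(h, G) = Mul(Add(G, h), Mul(2, G)) = Mul(2, G, Add(G, h)))
Function('q')(d) = 1 (Function('q')(d) = Mul(2, Pow(Add(-3, 5), -1)) = Mul(2, Pow(2, -1)) = Mul(2, Rational(1, 2)) = 1)
Function('X')(l) = Add(Rational(7, 2), Mul(Rational(1, 2), l)) (Function('X')(l) = Mul(Add(l, 7), Pow(Add(1, 1), -1)) = Mul(Add(7, l), Pow(2, -1)) = Mul(Add(7, l), Rational(1, 2)) = Add(Rational(7, 2), Mul(Rational(1, 2), l)))
Add(178, Function('X')(Mul(1, Add(1, 1)))) = Add(178, Add(Rational(7, 2), Mul(Rational(1, 2), Mul(1, Add(1, 1))))) = Add(178, Add(Rational(7, 2), Mul(Rational(1, 2), Mul(1, 2)))) = Add(178, Add(Rational(7, 2), Mul(Rational(1, 2), 2))) = Add(178, Add(Rational(7, 2), 1)) = Add(178, Rational(9, 2)) = Rational(365, 2)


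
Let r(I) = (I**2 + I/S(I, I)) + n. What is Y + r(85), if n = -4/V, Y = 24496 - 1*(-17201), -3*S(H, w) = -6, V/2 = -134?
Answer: 6561245/134 ≈ 48965.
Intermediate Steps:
V = -268 (V = 2*(-134) = -268)
S(H, w) = 2 (S(H, w) = -1/3*(-6) = 2)
Y = 41697 (Y = 24496 + 17201 = 41697)
n = 1/67 (n = -4/(-268) = -4*(-1/268) = 1/67 ≈ 0.014925)
r(I) = 1/67 + I**2 + I/2 (r(I) = (I**2 + I/2) + 1/67 = 1/67 + I**2 + I/2)
Y + r(85) = 41697 + (1/67 + 85**2 + (1/2)*85) = 41697 + (1/67 + 7225 + 85/2) = 41697 + 973847/134 = 6561245/134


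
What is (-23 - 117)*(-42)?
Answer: 5880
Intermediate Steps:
(-23 - 117)*(-42) = -140*(-42) = 5880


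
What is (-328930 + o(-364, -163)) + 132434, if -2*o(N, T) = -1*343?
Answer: -392649/2 ≈ -1.9632e+5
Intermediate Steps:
o(N, T) = 343/2 (o(N, T) = -(-1)*343/2 = -½*(-343) = 343/2)
(-328930 + o(-364, -163)) + 132434 = (-328930 + 343/2) + 132434 = -657517/2 + 132434 = -392649/2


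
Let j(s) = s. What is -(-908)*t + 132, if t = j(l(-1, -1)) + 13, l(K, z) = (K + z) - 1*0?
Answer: 10120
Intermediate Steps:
l(K, z) = K + z (l(K, z) = (K + z) + 0 = K + z)
t = 11 (t = (-1 - 1) + 13 = -2 + 13 = 11)
-(-908)*t + 132 = -(-908)*11 + 132 = -227*(-44) + 132 = 9988 + 132 = 10120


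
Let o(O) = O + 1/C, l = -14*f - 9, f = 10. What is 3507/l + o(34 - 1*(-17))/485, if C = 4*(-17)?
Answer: -115144277/4914020 ≈ -23.432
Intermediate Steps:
C = -68
l = -149 (l = -14*10 - 9 = -140 - 9 = -149)
o(O) = -1/68 + O (o(O) = O + 1/(-68) = O - 1/68 = -1/68 + O)
3507/l + o(34 - 1*(-17))/485 = 3507/(-149) + (-1/68 + (34 - 1*(-17)))/485 = 3507*(-1/149) + (-1/68 + (34 + 17))*(1/485) = -3507/149 + (-1/68 + 51)*(1/485) = -3507/149 + (3467/68)*(1/485) = -3507/149 + 3467/32980 = -115144277/4914020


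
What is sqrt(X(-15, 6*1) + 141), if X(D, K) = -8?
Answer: sqrt(133) ≈ 11.533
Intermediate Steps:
sqrt(X(-15, 6*1) + 141) = sqrt(-8 + 141) = sqrt(133)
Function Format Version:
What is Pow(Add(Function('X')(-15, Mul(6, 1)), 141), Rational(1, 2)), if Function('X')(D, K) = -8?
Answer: Pow(133, Rational(1, 2)) ≈ 11.533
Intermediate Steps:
Pow(Add(Function('X')(-15, Mul(6, 1)), 141), Rational(1, 2)) = Pow(Add(-8, 141), Rational(1, 2)) = Pow(133, Rational(1, 2))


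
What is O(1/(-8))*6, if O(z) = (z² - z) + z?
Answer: 3/32 ≈ 0.093750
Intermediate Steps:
O(z) = z²
O(1/(-8))*6 = (1/(-8))²*6 = (-⅛)²*6 = (1/64)*6 = 3/32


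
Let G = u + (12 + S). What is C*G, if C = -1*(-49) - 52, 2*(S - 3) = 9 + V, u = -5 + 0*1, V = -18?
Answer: -33/2 ≈ -16.500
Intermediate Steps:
u = -5 (u = -5 + 0 = -5)
S = -3/2 (S = 3 + (9 - 18)/2 = 3 + (½)*(-9) = 3 - 9/2 = -3/2 ≈ -1.5000)
C = -3 (C = 49 - 52 = -3)
G = 11/2 (G = -5 + (12 - 3/2) = -5 + 21/2 = 11/2 ≈ 5.5000)
C*G = -3*11/2 = -33/2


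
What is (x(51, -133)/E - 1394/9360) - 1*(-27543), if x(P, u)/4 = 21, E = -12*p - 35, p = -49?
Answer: 10183199057/369720 ≈ 27543.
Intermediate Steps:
E = 553 (E = -12*(-49) - 35 = 588 - 35 = 553)
x(P, u) = 84 (x(P, u) = 4*21 = 84)
(x(51, -133)/E - 1394/9360) - 1*(-27543) = (84/553 - 1394/9360) - 1*(-27543) = (84*(1/553) - 1394*1/9360) + 27543 = (12/79 - 697/4680) + 27543 = 1097/369720 + 27543 = 10183199057/369720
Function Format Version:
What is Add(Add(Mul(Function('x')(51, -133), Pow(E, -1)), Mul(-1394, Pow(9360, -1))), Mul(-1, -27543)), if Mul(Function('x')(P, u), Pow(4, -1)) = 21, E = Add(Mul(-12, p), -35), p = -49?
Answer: Rational(10183199057, 369720) ≈ 27543.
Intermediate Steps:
E = 553 (E = Add(Mul(-12, -49), -35) = Add(588, -35) = 553)
Function('x')(P, u) = 84 (Function('x')(P, u) = Mul(4, 21) = 84)
Add(Add(Mul(Function('x')(51, -133), Pow(E, -1)), Mul(-1394, Pow(9360, -1))), Mul(-1, -27543)) = Add(Add(Mul(84, Pow(553, -1)), Mul(-1394, Pow(9360, -1))), Mul(-1, -27543)) = Add(Add(Mul(84, Rational(1, 553)), Mul(-1394, Rational(1, 9360))), 27543) = Add(Add(Rational(12, 79), Rational(-697, 4680)), 27543) = Add(Rational(1097, 369720), 27543) = Rational(10183199057, 369720)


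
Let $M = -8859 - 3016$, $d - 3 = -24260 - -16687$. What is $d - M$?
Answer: $4305$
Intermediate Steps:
$d = -7570$ ($d = 3 - 7573 = -7570$)
$M = -11875$
$d - M = -7570 - -11875 = -7570 + 11875 = 4305$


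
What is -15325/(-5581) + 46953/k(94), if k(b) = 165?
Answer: 88191106/306955 ≈ 287.31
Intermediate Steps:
-15325/(-5581) + 46953/k(94) = -15325/(-5581) + 46953/165 = -15325*(-1/5581) + 46953*(1/165) = 15325/5581 + 15651/55 = 88191106/306955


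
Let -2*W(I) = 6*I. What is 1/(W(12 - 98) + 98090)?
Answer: 1/98348 ≈ 1.0168e-5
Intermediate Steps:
W(I) = -3*I
1/(W(12 - 98) + 98090) = 1/(-3*(12 - 98) + 98090) = 1/(-3*(-86) + 98090) = 1/(258 + 98090) = 1/98348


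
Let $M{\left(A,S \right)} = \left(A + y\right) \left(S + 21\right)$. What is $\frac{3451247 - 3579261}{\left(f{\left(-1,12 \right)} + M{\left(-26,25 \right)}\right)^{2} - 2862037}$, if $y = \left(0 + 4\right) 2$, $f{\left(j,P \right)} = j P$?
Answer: $\frac{128014}{2156437} \approx 0.059364$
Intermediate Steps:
$f{\left(j,P \right)} = P j$
$y = 8$ ($y = 4 \cdot 2 = 8$)
$M{\left(A,S \right)} = \left(8 + A\right) \left(21 + S\right)$ ($M{\left(A,S \right)} = \left(A + 8\right) \left(S + 21\right) = \left(8 + A\right) \left(21 + S\right)$)
$\frac{3451247 - 3579261}{\left(f{\left(-1,12 \right)} + M{\left(-26,25 \right)}\right)^{2} - 2862037} = \frac{3451247 - 3579261}{\left(12 \left(-1\right) + \left(168 + 8 \cdot 25 + 21 \left(-26\right) - 650\right)\right)^{2} - 2862037} = - \frac{128014}{\left(-12 + \left(168 + 200 - 546 - 650\right)\right)^{2} - 2862037} = - \frac{128014}{\left(-12 - 828\right)^{2} - 2862037} = - \frac{128014}{\left(-840\right)^{2} - 2862037} = - \frac{128014}{705600 - 2862037} = - \frac{128014}{-2156437} = \left(-128014\right) \left(- \frac{1}{2156437}\right) = \frac{128014}{2156437}$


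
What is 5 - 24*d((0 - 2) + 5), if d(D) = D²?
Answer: -211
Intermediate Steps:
5 - 24*d((0 - 2) + 5) = 5 - 24*((0 - 2) + 5)² = 5 - 24*(-2 + 5)² = 5 - 24*3² = 5 - 24*9 = 5 - 216 = -211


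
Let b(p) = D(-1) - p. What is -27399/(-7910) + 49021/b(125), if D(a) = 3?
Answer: -96103358/241255 ≈ -398.35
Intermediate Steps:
b(p) = 3 - p
-27399/(-7910) + 49021/b(125) = -27399/(-7910) + 49021/(3 - 1*125) = -27399*(-1/7910) + 49021/(3 - 125) = 27399/7910 + 49021/(-122) = 27399/7910 + 49021*(-1/122) = 27399/7910 - 49021/122 = -96103358/241255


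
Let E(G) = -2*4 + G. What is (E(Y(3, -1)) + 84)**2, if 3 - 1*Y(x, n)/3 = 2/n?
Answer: 8281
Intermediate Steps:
Y(x, n) = 9 - 6/n
E(G) = -8 + G
(E(Y(3, -1)) + 84)**2 = ((-8 + (9 - 6/(-1))) + 84)**2 = ((-8 + (9 - 6*(-1))) + 84)**2 = ((-8 + (9 + 6)) + 84)**2 = ((-8 + 15) + 84)**2 = (7 + 84)**2 = 91**2 = 8281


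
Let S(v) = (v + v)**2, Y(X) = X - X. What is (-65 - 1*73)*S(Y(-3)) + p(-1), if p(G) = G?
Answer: -1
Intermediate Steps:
Y(X) = 0
S(v) = 4*v**2 (S(v) = (2*v)**2 = 4*v**2)
(-65 - 1*73)*S(Y(-3)) + p(-1) = (-65 - 1*73)*(4*0**2) - 1 = (-65 - 73)*(4*0) - 1 = -138*0 - 1 = 0 - 1 = -1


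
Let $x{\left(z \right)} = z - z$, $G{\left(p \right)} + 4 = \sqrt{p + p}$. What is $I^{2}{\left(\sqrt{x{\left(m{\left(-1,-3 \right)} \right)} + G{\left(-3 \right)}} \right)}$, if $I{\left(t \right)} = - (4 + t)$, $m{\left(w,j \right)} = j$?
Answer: $\left(4 + \sqrt{-4 + i \sqrt{6}}\right)^{2} \approx 16.7 + 19.126 i$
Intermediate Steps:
$G{\left(p \right)} = -4 + \sqrt{2} \sqrt{p}$ ($G{\left(p \right)} = -4 + \sqrt{p + p} = -4 + \sqrt{2 p} = -4 + \sqrt{2} \sqrt{p}$)
$x{\left(z \right)} = 0$
$I{\left(t \right)} = -4 - t$
$I^{2}{\left(\sqrt{x{\left(m{\left(-1,-3 \right)} \right)} + G{\left(-3 \right)}} \right)} = \left(-4 - \sqrt{0 - \left(4 - \sqrt{2} \sqrt{-3}\right)}\right)^{2} = \left(-4 - \sqrt{0 - \left(4 - \sqrt{2} i \sqrt{3}\right)}\right)^{2} = \left(-4 - \sqrt{0 - \left(4 - i \sqrt{6}\right)}\right)^{2} = \left(-4 - \sqrt{-4 + i \sqrt{6}}\right)^{2}$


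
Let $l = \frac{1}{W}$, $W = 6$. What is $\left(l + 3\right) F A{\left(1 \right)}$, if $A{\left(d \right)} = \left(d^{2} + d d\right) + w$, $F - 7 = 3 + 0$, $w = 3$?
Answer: $\frac{475}{3} \approx 158.33$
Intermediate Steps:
$F = 10$ ($F = 7 + \left(3 + 0\right) = 7 + 3 = 10$)
$A{\left(d \right)} = 3 + 2 d^{2}$ ($A{\left(d \right)} = \left(d^{2} + d d\right) + 3 = \left(d^{2} + d^{2}\right) + 3 = 2 d^{2} + 3 = 3 + 2 d^{2}$)
$l = \frac{1}{6} \approx 0.16667$
$\left(l + 3\right) F A{\left(1 \right)} = \left(\frac{1}{6} + 3\right) 10 \left(3 + 2 \cdot 1^{2}\right) = \frac{19}{6} \cdot 10 \left(3 + 2 \cdot 1\right) = \frac{95 \left(3 + 2\right)}{3} = \frac{95}{3} \cdot 5 = \frac{475}{3}$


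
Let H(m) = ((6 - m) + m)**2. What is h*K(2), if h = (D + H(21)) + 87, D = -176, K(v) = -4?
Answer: 212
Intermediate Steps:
H(m) = 36 (H(m) = 6**2 = 36)
h = -53 (h = (-176 + 36) + 87 = -140 + 87 = -53)
h*K(2) = -53*(-4) = 212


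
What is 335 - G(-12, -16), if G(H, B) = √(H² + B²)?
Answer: 315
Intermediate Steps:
G(H, B) = √(B² + H²)
335 - G(-12, -16) = 335 - √((-16)² + (-12)²) = 335 - √(256 + 144) = 335 - √400 = 335 - 1*20 = 335 - 20 = 315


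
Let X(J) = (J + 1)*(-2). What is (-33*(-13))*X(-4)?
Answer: 2574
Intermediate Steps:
X(J) = -2 - 2*J (X(J) = (1 + J)*(-2) = -2 - 2*J)
(-33*(-13))*X(-4) = (-33*(-13))*(-2 - 2*(-4)) = 429*(-2 + 8) = 429*6 = 2574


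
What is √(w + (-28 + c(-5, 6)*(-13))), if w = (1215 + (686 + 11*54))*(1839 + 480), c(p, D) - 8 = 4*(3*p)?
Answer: √5786553 ≈ 2405.5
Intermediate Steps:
c(p, D) = 8 + 12*p (c(p, D) = 8 + 4*(3*p) = 8 + 12*p)
w = 5785905 (w = (1215 + (686 + 594))*2319 = (1215 + 1280)*2319 = 2495*2319 = 5785905)
√(w + (-28 + c(-5, 6)*(-13))) = √(5785905 + (-28 + (8 + 12*(-5))*(-13))) = √(5785905 + (-28 + (8 - 60)*(-13))) = √(5785905 + (-28 - 52*(-13))) = √(5785905 + (-28 + 676)) = √(5785905 + 648) = √5786553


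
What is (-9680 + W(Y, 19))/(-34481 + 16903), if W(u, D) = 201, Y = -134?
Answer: 9479/17578 ≈ 0.53925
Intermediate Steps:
(-9680 + W(Y, 19))/(-34481 + 16903) = (-9680 + 201)/(-34481 + 16903) = -9479/(-17578) = -9479*(-1/17578) = 9479/17578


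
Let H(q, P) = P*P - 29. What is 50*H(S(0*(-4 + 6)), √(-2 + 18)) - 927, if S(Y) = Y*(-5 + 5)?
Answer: -1577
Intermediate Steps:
S(Y) = 0 (S(Y) = Y*0 = 0)
H(q, P) = -29 + P² (H(q, P) = P² - 29 = -29 + P²)
50*H(S(0*(-4 + 6)), √(-2 + 18)) - 927 = 50*(-29 + (√(-2 + 18))²) - 927 = 50*(-29 + (√16)²) - 927 = 50*(-29 + 4²) - 927 = 50*(-29 + 16) - 927 = 50*(-13) - 927 = -650 - 927 = -1577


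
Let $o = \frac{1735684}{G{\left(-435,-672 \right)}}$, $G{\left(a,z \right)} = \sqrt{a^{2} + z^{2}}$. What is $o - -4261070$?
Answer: $4261070 + \frac{1735684 \sqrt{71201}}{213603} \approx 4.2632 \cdot 10^{6}$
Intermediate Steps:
$o = \frac{1735684 \sqrt{71201}}{213603}$ ($o = \frac{1735684}{\sqrt{\left(-435\right)^{2} + \left(-672\right)^{2}}} = \frac{1735684}{\sqrt{189225 + 451584}} = \frac{1735684}{\sqrt{640809}} = \frac{1735684}{3 \sqrt{71201}} = 1735684 \frac{\sqrt{71201}}{213603} = \frac{1735684 \sqrt{71201}}{213603} \approx 2168.2$)
$o - -4261070 = \frac{1735684 \sqrt{71201}}{213603} - -4261070 = \frac{1735684 \sqrt{71201}}{213603} + 4261070 = 4261070 + \frac{1735684 \sqrt{71201}}{213603}$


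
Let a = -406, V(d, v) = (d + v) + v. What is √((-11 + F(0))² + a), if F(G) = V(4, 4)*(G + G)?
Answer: I*√285 ≈ 16.882*I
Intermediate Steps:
V(d, v) = d + 2*v
F(G) = 24*G (F(G) = (4 + 2*4)*(G + G) = (4 + 8)*(2*G) = 12*(2*G) = 24*G)
√((-11 + F(0))² + a) = √((-11 + 24*0)² - 406) = √((-11 + 0)² - 406) = √((-11)² - 406) = √(121 - 406) = √(-285) = I*√285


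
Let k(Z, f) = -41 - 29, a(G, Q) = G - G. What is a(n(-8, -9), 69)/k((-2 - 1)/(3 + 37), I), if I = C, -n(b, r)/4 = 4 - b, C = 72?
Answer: 0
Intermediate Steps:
n(b, r) = -16 + 4*b (n(b, r) = -4*(4 - b) = -16 + 4*b)
a(G, Q) = 0
I = 72
k(Z, f) = -70
a(n(-8, -9), 69)/k((-2 - 1)/(3 + 37), I) = 0/(-70) = 0*(-1/70) = 0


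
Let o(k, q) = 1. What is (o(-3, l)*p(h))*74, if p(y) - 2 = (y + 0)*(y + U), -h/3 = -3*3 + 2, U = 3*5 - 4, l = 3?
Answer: 49876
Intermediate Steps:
U = 11 (U = 15 - 4 = 11)
h = 21 (h = -3*(-3*3 + 2) = -3*(-9 + 2) = -3*(-7) = 21)
p(y) = 2 + y*(11 + y) (p(y) = 2 + (y + 0)*(y + 11) = 2 + y*(11 + y))
(o(-3, l)*p(h))*74 = (1*(2 + 21² + 11*21))*74 = (1*(2 + 441 + 231))*74 = (1*674)*74 = 674*74 = 49876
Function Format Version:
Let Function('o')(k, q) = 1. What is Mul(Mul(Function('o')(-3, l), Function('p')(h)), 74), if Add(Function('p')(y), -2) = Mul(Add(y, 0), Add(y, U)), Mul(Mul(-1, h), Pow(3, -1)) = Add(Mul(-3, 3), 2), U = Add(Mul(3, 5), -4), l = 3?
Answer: 49876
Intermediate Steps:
U = 11 (U = Add(15, -4) = 11)
h = 21 (h = Mul(-3, Add(Mul(-3, 3), 2)) = Mul(-3, Add(-9, 2)) = Mul(-3, -7) = 21)
Function('p')(y) = Add(2, Mul(y, Add(11, y))) (Function('p')(y) = Add(2, Mul(Add(y, 0), Add(y, 11))) = Add(2, Mul(y, Add(11, y))))
Mul(Mul(Function('o')(-3, l), Function('p')(h)), 74) = Mul(Mul(1, Add(2, Pow(21, 2), Mul(11, 21))), 74) = Mul(Mul(1, Add(2, 441, 231)), 74) = Mul(Mul(1, 674), 74) = Mul(674, 74) = 49876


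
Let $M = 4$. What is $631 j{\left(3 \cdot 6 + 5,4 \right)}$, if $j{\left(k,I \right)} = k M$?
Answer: $58052$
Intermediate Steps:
$j{\left(k,I \right)} = 4 k$ ($j{\left(k,I \right)} = k 4 = 4 k$)
$631 j{\left(3 \cdot 6 + 5,4 \right)} = 631 \cdot 4 \left(3 \cdot 6 + 5\right) = 631 \cdot 4 \left(18 + 5\right) = 631 \cdot 4 \cdot 23 = 631 \cdot 92 = 58052$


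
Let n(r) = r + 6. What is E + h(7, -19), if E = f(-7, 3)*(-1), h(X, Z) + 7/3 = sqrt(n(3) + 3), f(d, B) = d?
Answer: 14/3 + 2*sqrt(3) ≈ 8.1308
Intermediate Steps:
n(r) = 6 + r
h(X, Z) = -7/3 + 2*sqrt(3) (h(X, Z) = -7/3 + sqrt((6 + 3) + 3) = -7/3 + sqrt(9 + 3) = -7/3 + sqrt(12) = -7/3 + 2*sqrt(3))
E = 7 (E = -7*(-1) = 7)
E + h(7, -19) = 7 + (-7/3 + 2*sqrt(3)) = 14/3 + 2*sqrt(3)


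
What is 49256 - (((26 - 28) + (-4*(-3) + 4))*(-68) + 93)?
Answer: 50115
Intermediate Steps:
49256 - (((26 - 28) + (-4*(-3) + 4))*(-68) + 93) = 49256 - ((-2 + (12 + 4))*(-68) + 93) = 49256 - ((-2 + 16)*(-68) + 93) = 49256 - (14*(-68) + 93) = 49256 - (-952 + 93) = 49256 - 1*(-859) = 49256 + 859 = 50115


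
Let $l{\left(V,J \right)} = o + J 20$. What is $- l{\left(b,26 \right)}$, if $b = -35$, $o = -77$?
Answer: $-443$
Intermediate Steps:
$l{\left(V,J \right)} = -77 + 20 J$ ($l{\left(V,J \right)} = -77 + J 20 = -77 + 20 J$)
$- l{\left(b,26 \right)} = - (-77 + 20 \cdot 26) = - (-77 + 520) = \left(-1\right) 443 = -443$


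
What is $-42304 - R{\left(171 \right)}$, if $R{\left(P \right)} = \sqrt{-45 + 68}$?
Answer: $-42304 - \sqrt{23} \approx -42309.0$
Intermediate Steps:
$R{\left(P \right)} = \sqrt{23}$
$-42304 - R{\left(171 \right)} = -42304 - \sqrt{23}$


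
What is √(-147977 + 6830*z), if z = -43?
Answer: I*√441667 ≈ 664.58*I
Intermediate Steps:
√(-147977 + 6830*z) = √(-147977 + 6830*(-43)) = √(-147977 - 293690) = √(-441667) = I*√441667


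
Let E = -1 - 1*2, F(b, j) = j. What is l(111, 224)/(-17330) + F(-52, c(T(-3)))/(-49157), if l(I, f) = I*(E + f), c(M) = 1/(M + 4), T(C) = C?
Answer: -1205887697/851890810 ≈ -1.4155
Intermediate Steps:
c(M) = 1/(4 + M)
E = -3 (E = -1 - 2 = -3)
l(I, f) = I*(-3 + f)
l(111, 224)/(-17330) + F(-52, c(T(-3)))/(-49157) = (111*(-3 + 224))/(-17330) + 1/((4 - 3)*(-49157)) = (111*221)*(-1/17330) - 1/49157/1 = 24531*(-1/17330) + 1*(-1/49157) = -24531/17330 - 1/49157 = -1205887697/851890810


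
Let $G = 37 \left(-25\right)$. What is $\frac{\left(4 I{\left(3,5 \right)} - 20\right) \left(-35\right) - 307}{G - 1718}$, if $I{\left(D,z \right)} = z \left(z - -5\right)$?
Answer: $\frac{6607}{2643} \approx 2.4998$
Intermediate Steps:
$I{\left(D,z \right)} = z \left(5 + z\right)$ ($I{\left(D,z \right)} = z \left(z + 5\right) = z \left(5 + z\right)$)
$G = -925$
$\frac{\left(4 I{\left(3,5 \right)} - 20\right) \left(-35\right) - 307}{G - 1718} = \frac{\left(4 \cdot 5 \left(5 + 5\right) - 20\right) \left(-35\right) - 307}{-925 - 1718} = \frac{\left(4 \cdot 5 \cdot 10 - 20\right) \left(-35\right) - 307}{-2643} = \left(\left(4 \cdot 50 - 20\right) \left(-35\right) - 307\right) \left(- \frac{1}{2643}\right) = \left(\left(200 - 20\right) \left(-35\right) - 307\right) \left(- \frac{1}{2643}\right) = \left(180 \left(-35\right) - 307\right) \left(- \frac{1}{2643}\right) = \left(-6300 - 307\right) \left(- \frac{1}{2643}\right) = \left(-6607\right) \left(- \frac{1}{2643}\right) = \frac{6607}{2643}$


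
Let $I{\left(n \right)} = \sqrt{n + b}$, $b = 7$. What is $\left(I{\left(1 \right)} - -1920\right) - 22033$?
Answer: $-20113 + 2 \sqrt{2} \approx -20110.0$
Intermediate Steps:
$I{\left(n \right)} = \sqrt{7 + n}$ ($I{\left(n \right)} = \sqrt{n + 7} = \sqrt{7 + n}$)
$\left(I{\left(1 \right)} - -1920\right) - 22033 = \left(\sqrt{7 + 1} - -1920\right) - 22033 = \left(\sqrt{8} + 1920\right) - 22033 = \left(2 \sqrt{2} + 1920\right) - 22033 = \left(1920 + 2 \sqrt{2}\right) - 22033 = -20113 + 2 \sqrt{2}$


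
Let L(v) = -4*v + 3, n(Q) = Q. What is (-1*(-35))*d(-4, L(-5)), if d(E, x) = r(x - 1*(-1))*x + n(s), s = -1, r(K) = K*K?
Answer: 463645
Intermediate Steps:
r(K) = K²
L(v) = 3 - 4*v
d(E, x) = -1 + x*(1 + x)² (d(E, x) = (x - 1*(-1))²*x - 1 = (x + 1)²*x - 1 = (1 + x)²*x - 1 = x*(1 + x)² - 1 = -1 + x*(1 + x)²)
(-1*(-35))*d(-4, L(-5)) = (-1*(-35))*(-1 + (3 - 4*(-5))*(1 + (3 - 4*(-5)))²) = 35*(-1 + (3 + 20)*(1 + (3 + 20))²) = 35*(-1 + 23*(1 + 23)²) = 35*(-1 + 23*24²) = 35*(-1 + 23*576) = 35*(-1 + 13248) = 35*13247 = 463645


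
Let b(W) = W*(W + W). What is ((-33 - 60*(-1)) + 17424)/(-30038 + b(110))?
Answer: -831/278 ≈ -2.9892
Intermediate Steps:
b(W) = 2*W² (b(W) = W*(2*W) = 2*W²)
((-33 - 60*(-1)) + 17424)/(-30038 + b(110)) = ((-33 - 60*(-1)) + 17424)/(-30038 + 2*110²) = ((-33 + 60) + 17424)/(-30038 + 2*12100) = (27 + 17424)/(-30038 + 24200) = 17451/(-5838) = 17451*(-1/5838) = -831/278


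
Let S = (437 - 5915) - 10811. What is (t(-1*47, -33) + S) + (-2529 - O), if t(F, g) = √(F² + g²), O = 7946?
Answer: -26764 + √3298 ≈ -26707.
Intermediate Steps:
S = -16289 (S = -5478 - 10811 = -16289)
(t(-1*47, -33) + S) + (-2529 - O) = (√((-1*47)² + (-33)²) - 16289) + (-2529 - 1*7946) = (√((-47)² + 1089) - 16289) + (-2529 - 7946) = (√(2209 + 1089) - 16289) - 10475 = (√3298 - 16289) - 10475 = (-16289 + √3298) - 10475 = -26764 + √3298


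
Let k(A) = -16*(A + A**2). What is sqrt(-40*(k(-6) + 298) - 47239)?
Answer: I*sqrt(39959) ≈ 199.9*I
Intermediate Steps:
k(A) = -16*A - 16*A**2
sqrt(-40*(k(-6) + 298) - 47239) = sqrt(-40*(-16*(-6)*(1 - 6) + 298) - 47239) = sqrt(-40*(-16*(-6)*(-5) + 298) - 47239) = sqrt(-40*(-480 + 298) - 47239) = sqrt(-40*(-182) - 47239) = sqrt(7280 - 47239) = sqrt(-39959) = I*sqrt(39959)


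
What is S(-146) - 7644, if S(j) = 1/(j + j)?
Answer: -2232049/292 ≈ -7644.0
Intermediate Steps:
S(j) = 1/(2*j)
S(-146) - 7644 = (1/2)/(-146) - 7644 = (1/2)*(-1/146) - 7644 = -1/292 - 7644 = -2232049/292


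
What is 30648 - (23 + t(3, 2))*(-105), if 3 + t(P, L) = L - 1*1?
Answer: 32853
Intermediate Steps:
t(P, L) = -4 + L (t(P, L) = -3 + (L - 1*1) = -3 + (L - 1) = -3 + (-1 + L) = -4 + L)
30648 - (23 + t(3, 2))*(-105) = 30648 - (23 + (-4 + 2))*(-105) = 30648 - (23 - 2)*(-105) = 30648 - 21*(-105) = 30648 - 1*(-2205) = 30648 + 2205 = 32853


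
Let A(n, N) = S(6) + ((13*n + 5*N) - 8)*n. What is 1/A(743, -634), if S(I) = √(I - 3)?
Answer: 4815383/23187913436686 - √3/23187913436686 ≈ 2.0767e-7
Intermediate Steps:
S(I) = √(-3 + I)
A(n, N) = √3 + n*(-8 + 5*N + 13*n) (A(n, N) = √(-3 + 6) + ((13*n + 5*N) - 8)*n = √3 + ((5*N + 13*n) - 8)*n = √3 + (-8 + 5*N + 13*n)*n = √3 + n*(-8 + 5*N + 13*n))
1/A(743, -634) = 1/(√3 - 8*743 + 13*743² + 5*(-634)*743) = 1/(√3 - 5944 + 13*552049 - 2355310) = 1/(√3 - 5944 + 7176637 - 2355310) = 1/(4815383 + √3)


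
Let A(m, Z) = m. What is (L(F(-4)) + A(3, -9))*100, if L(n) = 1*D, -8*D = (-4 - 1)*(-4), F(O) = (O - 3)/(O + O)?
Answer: 50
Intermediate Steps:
F(O) = (-3 + O)/(2*O) (F(O) = (-3 + O)/((2*O)) = (-3 + O)*(1/(2*O)) = (-3 + O)/(2*O))
D = -5/2 (D = -(-4 - 1)*(-4)/8 = -(-5)*(-4)/8 = -1/8*20 = -5/2 ≈ -2.5000)
L(n) = -5/2 (L(n) = 1*(-5/2) = -5/2)
(L(F(-4)) + A(3, -9))*100 = (-5/2 + 3)*100 = (1/2)*100 = 50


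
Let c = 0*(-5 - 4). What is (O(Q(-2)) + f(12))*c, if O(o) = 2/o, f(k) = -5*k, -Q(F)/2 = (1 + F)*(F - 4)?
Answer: 0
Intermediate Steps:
c = 0 (c = 0*(-9) = 0)
Q(F) = -2*(1 + F)*(-4 + F) (Q(F) = -2*(1 + F)*(F - 4) = -2*(1 + F)*(-4 + F))
(O(Q(-2)) + f(12))*c = (2/(8 - 2*(-2)² + 6*(-2)) - 5*12)*0 = (2/(8 - 2*4 - 12) - 60)*0 = (2/(8 - 8 - 12) - 60)*0 = (2/(-12) - 60)*0 = (2*(-1/12) - 60)*0 = (-⅙ - 60)*0 = -361/6*0 = 0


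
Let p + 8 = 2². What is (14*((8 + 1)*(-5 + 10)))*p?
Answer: -2520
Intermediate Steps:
p = -4 (p = -8 + 2² = -8 + 4 = -4)
(14*((8 + 1)*(-5 + 10)))*p = (14*((8 + 1)*(-5 + 10)))*(-4) = (14*(9*5))*(-4) = (14*45)*(-4) = 630*(-4) = -2520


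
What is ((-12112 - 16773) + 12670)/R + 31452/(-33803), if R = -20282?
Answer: -89793819/685592446 ≈ -0.13097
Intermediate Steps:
((-12112 - 16773) + 12670)/R + 31452/(-33803) = ((-12112 - 16773) + 12670)/(-20282) + 31452/(-33803) = (-28885 + 12670)*(-1/20282) + 31452*(-1/33803) = -16215*(-1/20282) - 31452/33803 = 16215/20282 - 31452/33803 = -89793819/685592446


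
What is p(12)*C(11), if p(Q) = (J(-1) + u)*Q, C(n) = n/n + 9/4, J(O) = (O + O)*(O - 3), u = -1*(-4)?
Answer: 468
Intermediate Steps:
u = 4
J(O) = 2*O*(-3 + O) (J(O) = (2*O)*(-3 + O) = 2*O*(-3 + O))
C(n) = 13/4 (C(n) = 1 + 9*(1/4) = 1 + 9/4 = 13/4)
p(Q) = 12*Q (p(Q) = (2*(-1)*(-3 - 1) + 4)*Q = (2*(-1)*(-4) + 4)*Q = (8 + 4)*Q = 12*Q)
p(12)*C(11) = (12*12)*(13/4) = 144*(13/4) = 468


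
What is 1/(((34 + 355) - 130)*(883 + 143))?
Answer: 1/265734 ≈ 3.7632e-6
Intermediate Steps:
1/(((34 + 355) - 130)*(883 + 143)) = 1/((389 - 130)*1026) = 1/(259*1026) = 1/265734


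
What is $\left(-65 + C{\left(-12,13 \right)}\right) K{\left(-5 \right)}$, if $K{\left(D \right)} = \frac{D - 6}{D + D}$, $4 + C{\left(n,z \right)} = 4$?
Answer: $- \frac{143}{2} \approx -71.5$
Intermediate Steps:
$C{\left(n,z \right)} = 0$ ($C{\left(n,z \right)} = -4 + 4 = 0$)
$K{\left(D \right)} = \frac{-6 + D}{2 D}$
$\left(-65 + C{\left(-12,13 \right)}\right) K{\left(-5 \right)} = \left(-65 + 0\right) \frac{-6 - 5}{2 \left(-5\right)} = - 65 \cdot \frac{1}{2} \left(- \frac{1}{5}\right) \left(-11\right) = \left(-65\right) \frac{11}{10} = - \frac{143}{2}$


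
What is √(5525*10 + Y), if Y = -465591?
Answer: I*√410341 ≈ 640.58*I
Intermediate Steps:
√(5525*10 + Y) = √(5525*10 - 465591) = √(55250 - 465591) = √(-410341) = I*√410341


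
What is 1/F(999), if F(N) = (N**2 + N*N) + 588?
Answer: 1/1996590 ≈ 5.0085e-7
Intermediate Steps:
F(N) = 588 + 2*N**2 (F(N) = (N**2 + N**2) + 588 = 2*N**2 + 588 = 588 + 2*N**2)
1/F(999) = 1/(588 + 2*999**2) = 1/(588 + 2*998001) = 1/(588 + 1996002) = 1/1996590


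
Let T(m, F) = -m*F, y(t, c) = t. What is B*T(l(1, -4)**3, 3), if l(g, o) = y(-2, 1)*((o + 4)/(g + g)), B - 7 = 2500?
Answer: 0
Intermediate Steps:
B = 2507 (B = 7 + 2500 = 2507)
l(g, o) = -(4 + o)/g (l(g, o) = -2*(o + 4)/(g + g) = -2*(4 + o)/(2*g) = -2*(4 + o)*1/(2*g) = -(4 + o)/g)
T(m, F) = -F*m
B*T(l(1, -4)**3, 3) = 2507*(-1*3*((-4 - 1*(-4))/1)**3) = 2507*(-1*3*(1*(-4 + 4))**3) = 2507*(-1*3*(1*0)**3) = 2507*(-1*3*0**3) = 2507*(-1*3*0) = 2507*0 = 0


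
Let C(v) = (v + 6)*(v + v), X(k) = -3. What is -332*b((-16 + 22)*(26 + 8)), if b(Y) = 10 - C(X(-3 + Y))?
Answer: -9296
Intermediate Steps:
C(v) = 2*v*(6 + v) (C(v) = (6 + v)*(2*v) = 2*v*(6 + v))
b(Y) = 28 (b(Y) = 10 - 2*(-3)*(6 - 3) = 10 - 2*(-3)*3 = 10 - 1*(-18) = 10 + 18 = 28)
-332*b((-16 + 22)*(26 + 8)) = -332*28 = -9296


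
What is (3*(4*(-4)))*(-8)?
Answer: 384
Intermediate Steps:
(3*(4*(-4)))*(-8) = (3*(-16))*(-8) = -48*(-8) = 384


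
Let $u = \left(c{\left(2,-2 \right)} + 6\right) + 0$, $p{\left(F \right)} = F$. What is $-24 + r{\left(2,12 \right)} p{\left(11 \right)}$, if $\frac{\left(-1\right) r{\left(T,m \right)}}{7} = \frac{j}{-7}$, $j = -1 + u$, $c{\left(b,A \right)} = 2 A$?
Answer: $-13$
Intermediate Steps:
$u = 2$ ($u = \left(2 \left(-2\right) + 6\right) + 0 = \left(-4 + 6\right) + 0 = 2 + 0 = 2$)
$j = 1$ ($j = -1 + 2 = 1$)
$r{\left(T,m \right)} = 1$ ($r{\left(T,m \right)} = - 7 \cdot 1 \frac{1}{-7} = - 7 \cdot 1 \left(- \frac{1}{7}\right) = \left(-7\right) \left(- \frac{1}{7}\right) = 1$)
$-24 + r{\left(2,12 \right)} p{\left(11 \right)} = -24 + 1 \cdot 11 = -24 + 11 = -13$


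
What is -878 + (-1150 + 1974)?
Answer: -54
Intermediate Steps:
-878 + (-1150 + 1974) = -878 + 824 = -54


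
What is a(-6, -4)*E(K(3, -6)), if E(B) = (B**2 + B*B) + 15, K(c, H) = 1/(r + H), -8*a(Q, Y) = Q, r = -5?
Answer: 5451/484 ≈ 11.262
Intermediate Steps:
a(Q, Y) = -Q/8
K(c, H) = 1/(-5 + H)
E(B) = 15 + 2*B**2 (E(B) = (B**2 + B**2) + 15 = 2*B**2 + 15 = 15 + 2*B**2)
a(-6, -4)*E(K(3, -6)) = (-1/8*(-6))*(15 + 2*(1/(-5 - 6))**2) = 3*(15 + 2*(1/(-11))**2)/4 = 3*(15 + 2*(-1/11)**2)/4 = 3*(15 + 2*(1/121))/4 = 3*(15 + 2/121)/4 = (3/4)*(1817/121) = 5451/484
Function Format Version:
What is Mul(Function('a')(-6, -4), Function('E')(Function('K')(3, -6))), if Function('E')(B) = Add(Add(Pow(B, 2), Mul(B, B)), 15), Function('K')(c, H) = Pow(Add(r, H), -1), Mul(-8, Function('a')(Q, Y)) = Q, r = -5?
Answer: Rational(5451, 484) ≈ 11.262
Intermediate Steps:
Function('a')(Q, Y) = Mul(Rational(-1, 8), Q)
Function('K')(c, H) = Pow(Add(-5, H), -1)
Function('E')(B) = Add(15, Mul(2, Pow(B, 2))) (Function('E')(B) = Add(Add(Pow(B, 2), Pow(B, 2)), 15) = Add(Mul(2, Pow(B, 2)), 15) = Add(15, Mul(2, Pow(B, 2))))
Mul(Function('a')(-6, -4), Function('E')(Function('K')(3, -6))) = Mul(Mul(Rational(-1, 8), -6), Add(15, Mul(2, Pow(Pow(Add(-5, -6), -1), 2)))) = Mul(Rational(3, 4), Add(15, Mul(2, Pow(Pow(-11, -1), 2)))) = Mul(Rational(3, 4), Add(15, Mul(2, Pow(Rational(-1, 11), 2)))) = Mul(Rational(3, 4), Add(15, Mul(2, Rational(1, 121)))) = Mul(Rational(3, 4), Add(15, Rational(2, 121))) = Mul(Rational(3, 4), Rational(1817, 121)) = Rational(5451, 484)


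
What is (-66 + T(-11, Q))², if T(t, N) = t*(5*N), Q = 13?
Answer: 609961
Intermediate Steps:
T(t, N) = 5*N*t
(-66 + T(-11, Q))² = (-66 + 5*13*(-11))² = (-66 - 715)² = (-781)² = 609961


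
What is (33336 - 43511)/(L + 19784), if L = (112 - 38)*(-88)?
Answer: -10175/13272 ≈ -0.76665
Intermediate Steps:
L = -6512 (L = 74*(-88) = -6512)
(33336 - 43511)/(L + 19784) = (33336 - 43511)/(-6512 + 19784) = -10175/13272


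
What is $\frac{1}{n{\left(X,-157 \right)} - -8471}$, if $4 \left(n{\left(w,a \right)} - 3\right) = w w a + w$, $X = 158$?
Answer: $- \frac{2}{1942647} \approx -1.0295 \cdot 10^{-6}$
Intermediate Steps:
$n{\left(w,a \right)} = 3 + \frac{w}{4} + \frac{a w^{2}}{4}$ ($n{\left(w,a \right)} = 3 + \frac{w w a + w}{4} = 3 + \frac{w^{2} a + w}{4} = 3 + \frac{a w^{2} + w}{4} = 3 + \frac{w + a w^{2}}{4} = 3 + \left(\frac{w}{4} + \frac{a w^{2}}{4}\right) = 3 + \frac{w}{4} + \frac{a w^{2}}{4}$)
$\frac{1}{n{\left(X,-157 \right)} - -8471} = \frac{1}{\left(3 + \frac{1}{4} \cdot 158 + \frac{1}{4} \left(-157\right) 158^{2}\right) - -8471} = \frac{1}{\left(3 + \frac{79}{2} + \frac{1}{4} \left(-157\right) 24964\right) + \left(-79 + 8550\right)} = \frac{1}{\left(3 + \frac{79}{2} - 979837\right) + 8471} = \frac{1}{- \frac{1959589}{2} + 8471} = \frac{1}{- \frac{1942647}{2}} = - \frac{2}{1942647}$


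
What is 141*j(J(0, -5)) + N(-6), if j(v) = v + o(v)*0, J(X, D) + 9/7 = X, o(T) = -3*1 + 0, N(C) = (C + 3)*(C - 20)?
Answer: -723/7 ≈ -103.29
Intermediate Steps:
N(C) = (-20 + C)*(3 + C) (N(C) = (3 + C)*(-20 + C) = (-20 + C)*(3 + C))
o(T) = -3 (o(T) = -3 + 0 = -3)
J(X, D) = -9/7 + X
j(v) = v (j(v) = v - 3*0 = v + 0 = v)
141*j(J(0, -5)) + N(-6) = 141*(-9/7 + 0) + (-60 + (-6)**2 - 17*(-6)) = 141*(-9/7) + (-60 + 36 + 102) = -1269/7 + 78 = -723/7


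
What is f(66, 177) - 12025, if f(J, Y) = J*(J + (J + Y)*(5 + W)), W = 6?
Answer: 168749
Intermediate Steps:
f(J, Y) = J*(11*Y + 12*J) (f(J, Y) = J*(J + (J + Y)*(5 + 6)) = J*(J + (J + Y)*11) = J*(J + (11*J + 11*Y)) = J*(11*Y + 12*J))
f(66, 177) - 12025 = 66*(11*177 + 12*66) - 12025 = 66*(1947 + 792) - 12025 = 66*2739 - 12025 = 180774 - 12025 = 168749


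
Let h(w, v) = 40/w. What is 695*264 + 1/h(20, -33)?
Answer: 366961/2 ≈ 1.8348e+5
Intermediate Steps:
695*264 + 1/h(20, -33) = 695*264 + 1/(40/20) = 183480 + 1/(40*(1/20)) = 183480 + 1/2 = 366961/2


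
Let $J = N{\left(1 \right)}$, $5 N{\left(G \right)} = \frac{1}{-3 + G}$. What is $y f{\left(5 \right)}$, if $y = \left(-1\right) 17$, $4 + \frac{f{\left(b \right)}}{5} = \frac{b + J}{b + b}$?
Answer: $\frac{5967}{20} \approx 298.35$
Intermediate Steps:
$N{\left(G \right)} = \frac{1}{5 \left(-3 + G\right)}$
$J = - \frac{1}{10}$ ($J = \frac{1}{5 \left(-3 + 1\right)} = \frac{1}{5 \left(-2\right)} = \frac{1}{5} \left(- \frac{1}{2}\right) = - \frac{1}{10} \approx -0.1$)
$f{\left(b \right)} = -20 + \frac{5 \left(- \frac{1}{10} + b\right)}{2 b}$ ($f{\left(b \right)} = -20 + 5 \frac{b - \frac{1}{10}}{b + b} = -20 + 5 \frac{- \frac{1}{10} + b}{2 b} = -20 + \frac{5 \left(- \frac{1}{10} + b\right)}{2 b}$)
$y = -17$
$y f{\left(5 \right)} = - 17 \frac{-1 - 350}{4 \cdot 5} = - 17 \cdot \frac{1}{4} \cdot \frac{1}{5} \left(-1 - 350\right) = - 17 \cdot \frac{1}{4} \cdot \frac{1}{5} \left(-351\right) = \left(-17\right) \left(- \frac{351}{20}\right) = \frac{5967}{20}$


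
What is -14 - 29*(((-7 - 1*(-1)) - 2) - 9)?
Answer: 479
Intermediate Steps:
-14 - 29*(((-7 - 1*(-1)) - 2) - 9) = -14 - 29*(((-7 + 1) - 2) - 9) = -14 - 29*((-6 - 2) - 9) = -14 - 29*(-8 - 9) = -14 - 29*(-17) = -14 + 493 = 479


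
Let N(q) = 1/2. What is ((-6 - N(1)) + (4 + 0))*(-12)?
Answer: 30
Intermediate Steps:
N(q) = ½
((-6 - N(1)) + (4 + 0))*(-12) = ((-6 - 1*½) + (4 + 0))*(-12) = ((-6 - ½) + 4)*(-12) = (-13/2 + 4)*(-12) = -5/2*(-12) = 30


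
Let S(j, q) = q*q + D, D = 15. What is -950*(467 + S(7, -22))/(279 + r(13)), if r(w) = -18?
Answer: -305900/87 ≈ -3516.1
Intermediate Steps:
S(j, q) = 15 + q**2 (S(j, q) = q*q + 15 = q**2 + 15 = 15 + q**2)
-950*(467 + S(7, -22))/(279 + r(13)) = -950*(467 + (15 + (-22)**2))/(279 - 18) = -950/(261/(467 + (15 + 484))) = -950/(261/(467 + 499)) = -950/(261/966) = -950/(261*(1/966)) = -950/87/322 = -950*322/87 = -305900/87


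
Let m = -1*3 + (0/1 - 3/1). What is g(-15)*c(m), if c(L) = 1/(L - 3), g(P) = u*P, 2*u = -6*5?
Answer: -25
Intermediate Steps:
u = -15 (u = (-6*5)/2 = (1/2)*(-30) = -15)
g(P) = -15*P
m = -6 (m = -3 + (0*1 - 3*1) = -3 + (0 - 3) = -3 - 3 = -6)
c(L) = 1/(-3 + L)
g(-15)*c(m) = (-15*(-15))/(-3 - 6) = 225/(-9) = 225*(-1/9) = -25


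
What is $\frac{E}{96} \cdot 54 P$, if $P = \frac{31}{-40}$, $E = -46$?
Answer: $\frac{6417}{320} \approx 20.053$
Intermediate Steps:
$P = - \frac{31}{40}$ ($P = 31 \left(- \frac{1}{40}\right) = - \frac{31}{40} \approx -0.775$)
$\frac{E}{96} \cdot 54 P = - \frac{46}{96} \cdot 54 \left(- \frac{31}{40}\right) = \left(-46\right) \frac{1}{96} \cdot 54 \left(- \frac{31}{40}\right) = \left(- \frac{23}{48}\right) 54 \left(- \frac{31}{40}\right) = \left(- \frac{207}{8}\right) \left(- \frac{31}{40}\right) = \frac{6417}{320}$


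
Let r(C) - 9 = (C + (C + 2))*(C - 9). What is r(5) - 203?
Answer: -242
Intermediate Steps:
r(C) = 9 + (-9 + C)*(2 + 2*C) (r(C) = 9 + (C + (C + 2))*(C - 9) = 9 + (C + (2 + C))*(-9 + C) = 9 + (2 + 2*C)*(-9 + C) = 9 + (-9 + C)*(2 + 2*C))
r(5) - 203 = (-9 - 16*5 + 2*5²) - 203 = (-9 - 80 + 2*25) - 203 = (-9 - 80 + 50) - 203 = -39 - 203 = -242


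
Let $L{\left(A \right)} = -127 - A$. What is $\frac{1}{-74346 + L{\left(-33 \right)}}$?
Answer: $- \frac{1}{74440} \approx -1.3434 \cdot 10^{-5}$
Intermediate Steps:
$\frac{1}{-74346 + L{\left(-33 \right)}} = \frac{1}{-74346 - 94} = \frac{1}{-74440} = - \frac{1}{74440}$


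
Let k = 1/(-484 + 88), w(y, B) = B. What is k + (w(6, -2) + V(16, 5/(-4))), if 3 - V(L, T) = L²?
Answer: -100981/396 ≈ -255.00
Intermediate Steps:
V(L, T) = 3 - L²
k = -1/396 (k = 1/(-396) = -1/396 ≈ -0.0025253)
k + (w(6, -2) + V(16, 5/(-4))) = -1/396 + (-2 + (3 - 1*16²)) = -1/396 + (-2 + (3 - 1*256)) = -1/396 + (-2 + (3 - 256)) = -1/396 + (-2 - 253) = -1/396 - 255 = -100981/396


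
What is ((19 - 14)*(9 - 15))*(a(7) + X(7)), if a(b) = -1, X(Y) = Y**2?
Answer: -1440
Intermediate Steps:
((19 - 14)*(9 - 15))*(a(7) + X(7)) = ((19 - 14)*(9 - 15))*(-1 + 7**2) = (5*(-6))*(-1 + 49) = -30*48 = -1440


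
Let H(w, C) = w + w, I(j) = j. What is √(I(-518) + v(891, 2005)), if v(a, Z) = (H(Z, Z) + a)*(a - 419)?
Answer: √2312754 ≈ 1520.8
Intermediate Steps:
H(w, C) = 2*w
v(a, Z) = (-419 + a)*(a + 2*Z) (v(a, Z) = (2*Z + a)*(a - 419) = (a + 2*Z)*(-419 + a) = (-419 + a)*(a + 2*Z))
√(I(-518) + v(891, 2005)) = √(-518 + (891² - 838*2005 - 419*891 + 2*2005*891)) = √(-518 + (793881 - 1680190 - 373329 + 3572910)) = √(-518 + 2313272) = √2312754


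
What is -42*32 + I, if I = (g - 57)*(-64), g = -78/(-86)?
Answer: 96576/43 ≈ 2246.0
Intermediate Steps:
g = 39/43 (g = -78*(-1/86) = 39/43 ≈ 0.90698)
I = 154368/43 (I = (39/43 - 57)*(-64) = -2412/43*(-64) = 154368/43 ≈ 3590.0)
-42*32 + I = -42*32 + 154368/43 = -1344 + 154368/43 = 96576/43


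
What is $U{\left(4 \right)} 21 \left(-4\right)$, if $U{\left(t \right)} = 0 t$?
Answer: $0$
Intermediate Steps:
$U{\left(t \right)} = 0$
$U{\left(4 \right)} 21 \left(-4\right) = 0 \cdot 21 \left(-4\right) = 0 \left(-4\right) = 0$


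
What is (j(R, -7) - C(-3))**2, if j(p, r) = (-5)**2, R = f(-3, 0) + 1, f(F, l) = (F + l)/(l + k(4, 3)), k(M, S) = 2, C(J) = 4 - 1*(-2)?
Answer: 361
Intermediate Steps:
C(J) = 6 (C(J) = 4 + 2 = 6)
f(F, l) = (F + l)/(2 + l) (f(F, l) = (F + l)/(l + 2) = (F + l)/(2 + l))
R = -1/2 (R = (-3 + 0)/(2 + 0) + 1 = -3/2 + 1 = -1/2 ≈ -0.50000)
j(p, r) = 25
(j(R, -7) - C(-3))**2 = (25 - 1*6)**2 = (25 - 6)**2 = 19**2 = 361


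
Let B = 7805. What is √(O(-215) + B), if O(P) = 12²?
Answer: √7949 ≈ 89.157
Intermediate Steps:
O(P) = 144
√(O(-215) + B) = √(144 + 7805) = √7949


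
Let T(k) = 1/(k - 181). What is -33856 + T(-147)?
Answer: -11104769/328 ≈ -33856.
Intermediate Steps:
T(k) = 1/(-181 + k)
-33856 + T(-147) = -33856 + 1/(-181 - 147) = -33856 + 1/(-328) = -33856 - 1/328 = -11104769/328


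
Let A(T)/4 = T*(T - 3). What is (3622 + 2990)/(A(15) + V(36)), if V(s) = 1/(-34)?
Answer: 224808/24479 ≈ 9.1837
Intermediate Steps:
A(T) = 4*T*(-3 + T) (A(T) = 4*(T*(T - 3)) = 4*(T*(-3 + T)) = 4*T*(-3 + T))
V(s) = -1/34
(3622 + 2990)/(A(15) + V(36)) = (3622 + 2990)/(4*15*(-3 + 15) - 1/34) = 6612/(4*15*12 - 1/34) = 6612/(720 - 1/34) = 6612/(24479/34) = 6612*(34/24479) = 224808/24479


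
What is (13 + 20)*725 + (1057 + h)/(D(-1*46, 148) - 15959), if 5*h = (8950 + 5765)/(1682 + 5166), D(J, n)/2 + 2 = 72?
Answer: 2591752408321/108328512 ≈ 23925.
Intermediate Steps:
D(J, n) = 140 (D(J, n) = -4 + 2*72 = -4 + 144 = 140)
h = 2943/6848 (h = ((8950 + 5765)/(1682 + 5166))/5 = (14715/6848)/5 = (14715*(1/6848))/5 = (⅕)*(14715/6848) = 2943/6848 ≈ 0.42976)
(13 + 20)*725 + (1057 + h)/(D(-1*46, 148) - 15959) = (13 + 20)*725 + (1057 + 2943/6848)/(140 - 15959) = 33*725 + (7241279/6848)/(-15819) = 23925 + (7241279/6848)*(-1/15819) = 23925 - 7241279/108328512 = 2591752408321/108328512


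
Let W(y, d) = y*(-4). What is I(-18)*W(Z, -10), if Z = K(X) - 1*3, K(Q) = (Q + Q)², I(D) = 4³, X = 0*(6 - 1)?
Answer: 768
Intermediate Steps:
X = 0 (X = 0*5 = 0)
I(D) = 64
K(Q) = 4*Q² (K(Q) = (2*Q)² = 4*Q²)
Z = -3 (Z = 4*0² - 1*3 = 4*0 - 3 = 0 - 3 = -3)
W(y, d) = -4*y
I(-18)*W(Z, -10) = 64*(-4*(-3)) = 64*12 = 768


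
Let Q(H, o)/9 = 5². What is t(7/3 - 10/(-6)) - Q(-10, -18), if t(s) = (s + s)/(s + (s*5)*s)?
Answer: -4723/21 ≈ -224.90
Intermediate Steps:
t(s) = 2*s/(s + 5*s²) (t(s) = (2*s)/(s + (5*s)*s) = (2*s)/(s + 5*s²) = 2*s/(s + 5*s²))
Q(H, o) = 225 (Q(H, o) = 9*5² = 9*25 = 225)
t(7/3 - 10/(-6)) - Q(-10, -18) = 2/(1 + 5*(7/3 - 10/(-6))) - 1*225 = 2/(1 + 5*(7*(⅓) - 10*(-⅙))) - 225 = 2/(1 + 5*(7/3 + 5/3)) - 225 = 2/(1 + 5*4) - 225 = 2/(1 + 20) - 225 = 2/21 - 225 = -4723/21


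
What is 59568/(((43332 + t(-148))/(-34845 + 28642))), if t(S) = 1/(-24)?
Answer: -8868007296/1039967 ≈ -8527.2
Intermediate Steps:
t(S) = -1/24
59568/(((43332 + t(-148))/(-34845 + 28642))) = 59568/(((43332 - 1/24)/(-34845 + 28642))) = 59568/(((1039967/24)/(-6203))) = 59568/(((1039967/24)*(-1/6203))) = 59568/(-1039967/148872) = 59568*(-148872/1039967) = -8868007296/1039967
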